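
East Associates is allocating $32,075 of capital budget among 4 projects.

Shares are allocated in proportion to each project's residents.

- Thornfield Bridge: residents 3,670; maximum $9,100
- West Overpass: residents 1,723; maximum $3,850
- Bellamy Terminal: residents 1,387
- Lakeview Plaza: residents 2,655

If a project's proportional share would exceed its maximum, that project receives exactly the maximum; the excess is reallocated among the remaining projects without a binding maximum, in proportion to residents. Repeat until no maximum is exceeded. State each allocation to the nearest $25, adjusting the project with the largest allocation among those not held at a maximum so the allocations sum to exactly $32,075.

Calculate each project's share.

Thornfield Bridge: $9,100 · West Overpass: $3,850 · Bellamy Terminal: $6,575 · Lakeview Plaza: $12,550

Total residents = 9,435.
Pro-rata shares before constraints: Thornfield Bridge 12,476.44; West Overpass 5,857.47; Bellamy Terminal 4,715.21; Lakeview Plaza 9,025.87.
Capped: Thornfield Bridge ($9,100), West Overpass ($3,850); residual $19,125 reallocated over remaining residents 4,042.
Shares after redistribution: Bellamy Terminal 6,562.69 → $6,575; Lakeview Plaza 12,562.31 → $12,550.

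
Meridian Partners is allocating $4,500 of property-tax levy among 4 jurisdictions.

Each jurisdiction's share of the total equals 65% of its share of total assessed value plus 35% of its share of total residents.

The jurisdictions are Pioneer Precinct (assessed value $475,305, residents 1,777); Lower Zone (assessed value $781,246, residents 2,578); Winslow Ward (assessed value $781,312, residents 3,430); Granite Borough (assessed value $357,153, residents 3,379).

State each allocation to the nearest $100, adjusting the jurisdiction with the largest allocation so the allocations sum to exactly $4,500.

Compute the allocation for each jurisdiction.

Totals — assessed value 2,395,016, residents 11,164.
Composite weights (65% assessed value + 35% residents): Pioneer Precinct 0.1847; Lower Zone 0.2929; Winslow Ward 0.3196; Granite Borough 0.2029.
Unrounded shares: Pioneer Precinct 831.18; Lower Zone 1,317.83; Winslow Ward 1,438.10; Granite Borough 912.89.
At nearest $100: Pioneer Precinct $800; Lower Zone $1,300; Winslow Ward $1,400; Granite Borough $900. Sum = $4,400.
Difference $4,500 − $4,400 = +$100 applied to largest allocation (Winslow Ward): Winslow Ward becomes $1,500.

Pioneer Precinct: $800; Lower Zone: $1,300; Winslow Ward: $1,500; Granite Borough: $900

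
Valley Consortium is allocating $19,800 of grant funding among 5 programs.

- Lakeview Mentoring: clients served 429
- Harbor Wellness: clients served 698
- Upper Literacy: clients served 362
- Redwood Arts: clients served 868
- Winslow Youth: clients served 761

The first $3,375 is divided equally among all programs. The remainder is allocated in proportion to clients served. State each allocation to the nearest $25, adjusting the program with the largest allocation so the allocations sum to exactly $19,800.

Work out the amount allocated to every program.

Lakeview Mentoring: $2,925; Harbor Wellness: $4,350; Upper Literacy: $2,575; Redwood Arts: $5,275; Winslow Youth: $4,675

$3,375 shared equally gives $675 per program.
Remainder $16,425 by clients served (total 3,118): Lakeview Mentoring 2,259.89 → $2,250; Harbor Wellness 3,676.92 → $3,675; Upper Literacy 1,906.94 → $1,900; Redwood Arts 4,572.45 → $4,575; Winslow Youth 4,008.80 → $4,000.
Rounding difference +$25 on remainder applied to Redwood Arts.
Totals: Lakeview Mentoring $675 + $2,250 = $2,925; Harbor Wellness $675 + $3,675 = $4,350; Upper Literacy $675 + $1,900 = $2,575; Redwood Arts $675 + $4,600 = $5,275; Winslow Youth $675 + $4,000 = $4,675.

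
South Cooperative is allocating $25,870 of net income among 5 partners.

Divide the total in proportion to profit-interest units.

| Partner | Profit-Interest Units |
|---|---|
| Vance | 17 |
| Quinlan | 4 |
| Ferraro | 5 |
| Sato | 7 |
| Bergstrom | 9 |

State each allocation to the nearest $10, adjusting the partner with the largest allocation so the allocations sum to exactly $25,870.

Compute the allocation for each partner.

Sum of profit-interest units: 42.
Pro-rata amounts: Vance 17/42 × $25,870 = 10,471.19; Quinlan 4/42 × $25,870 = 2,463.81; Ferraro 5/42 × $25,870 = 3,079.76; Sato 7/42 × $25,870 = 4,311.67; Bergstrom 9/42 × $25,870 = 5,543.57.
After rounding ($10): Vance $10,470; Quinlan $2,460; Ferraro $3,080; Sato $4,310; Bergstrom $5,540. Sum = $25,860.
Difference $25,870 − $25,860 = +$10 applied to largest allocation (Vance): Vance becomes $10,480.

Vance: $10,480; Quinlan: $2,460; Ferraro: $3,080; Sato: $4,310; Bergstrom: $5,540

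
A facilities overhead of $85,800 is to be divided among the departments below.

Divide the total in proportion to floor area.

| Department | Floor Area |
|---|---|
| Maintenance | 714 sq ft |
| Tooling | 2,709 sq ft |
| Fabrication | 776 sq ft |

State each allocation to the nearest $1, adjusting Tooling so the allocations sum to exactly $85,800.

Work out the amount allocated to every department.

Maintenance: $14,589 · Tooling: $55,355 · Fabrication: $15,856

Total floor area = 4,199.
Raw shares: Maintenance 714/4,199 × $85,800 = 14,589.47; Tooling 2,709/4,199 × $85,800 = 55,354.18; Fabrication 776/4,199 × $85,800 = 15,856.35.
Rounded to nearest $1: Maintenance $14,589; Tooling $55,354; Fabrication $15,856. Sum = $85,799.
Difference $85,800 − $85,799 = +$1 applied to Tooling: Tooling becomes $55,355.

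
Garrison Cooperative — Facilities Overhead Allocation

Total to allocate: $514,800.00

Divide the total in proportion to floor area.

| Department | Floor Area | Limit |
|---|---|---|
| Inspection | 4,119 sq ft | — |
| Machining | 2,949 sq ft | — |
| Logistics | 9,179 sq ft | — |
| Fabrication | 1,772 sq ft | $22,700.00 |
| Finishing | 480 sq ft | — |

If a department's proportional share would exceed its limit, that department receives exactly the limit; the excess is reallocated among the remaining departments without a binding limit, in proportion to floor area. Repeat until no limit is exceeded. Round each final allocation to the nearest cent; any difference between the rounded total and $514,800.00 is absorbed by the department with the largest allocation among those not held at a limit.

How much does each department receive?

Sum of floor area: 18,499.
Pro-rata shares before constraints: Inspection 114,625.7203; Machining 82,066.3387; Logistics 255,438.0885; Fabrication 49,312.1574; Finishing 13,357.69501.
Capped: Fabrication ($22,700.00); remaining pool $492,100.00 reallocated over remaining floor area 16,727.
Redistributed shares: Inspection 121,178.9263 → $121,178.93; Machining 86,758.1096 → $86,758.11; Logistics 270,041.6034 → $270,041.60; Finishing 14,121.3607 → $14,121.36.

Inspection: $121,178.93 | Machining: $86,758.11 | Logistics: $270,041.60 | Fabrication: $22,700.00 | Finishing: $14,121.36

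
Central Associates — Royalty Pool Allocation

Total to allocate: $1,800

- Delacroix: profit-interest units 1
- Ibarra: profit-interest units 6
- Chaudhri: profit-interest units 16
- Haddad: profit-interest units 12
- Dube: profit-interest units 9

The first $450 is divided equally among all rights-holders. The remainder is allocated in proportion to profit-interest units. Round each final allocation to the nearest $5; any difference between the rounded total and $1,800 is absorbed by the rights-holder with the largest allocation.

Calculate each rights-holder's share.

$450 shared equally gives $90 per rights-holder.
Remainder $1,350 by profit-interest units (total 44): Delacroix 30.68 → $30; Ibarra 184.09 → $185; Chaudhri 490.91 → $490; Haddad 368.18 → $370; Dube 276.14 → $275.
Totals: Delacroix $90 + $30 = $120; Ibarra $90 + $185 = $275; Chaudhri $90 + $490 = $580; Haddad $90 + $370 = $460; Dube $90 + $275 = $365.

Delacroix: $120; Ibarra: $275; Chaudhri: $580; Haddad: $460; Dube: $365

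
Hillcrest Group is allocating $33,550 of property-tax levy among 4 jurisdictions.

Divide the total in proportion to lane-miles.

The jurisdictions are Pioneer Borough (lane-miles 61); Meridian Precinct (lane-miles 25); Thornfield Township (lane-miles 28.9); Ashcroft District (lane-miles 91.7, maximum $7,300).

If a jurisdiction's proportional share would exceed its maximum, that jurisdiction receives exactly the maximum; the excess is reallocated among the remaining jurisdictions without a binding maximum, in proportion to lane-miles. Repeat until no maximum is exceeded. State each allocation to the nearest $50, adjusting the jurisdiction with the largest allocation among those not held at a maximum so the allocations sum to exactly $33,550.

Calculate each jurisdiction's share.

Total lane-miles = 206.6.
Pro-rata shares before constraints: Pioneer Borough 9,905.86; Meridian Precinct 4,059.78; Thornfield Township 4,693.10; Ashcroft District 14,891.26.
Cap binds for Ashcroft District ($7,300); balance $26,250 reallocated over remaining lane-miles 114.9.
Redistributed shares: Pioneer Borough 13,936.03 → $13,950; Meridian Precinct 5,711.49 → $5,700; Thornfield Township 6,602.48 → $6,600.

Pioneer Borough: $13,950; Meridian Precinct: $5,700; Thornfield Township: $6,600; Ashcroft District: $7,300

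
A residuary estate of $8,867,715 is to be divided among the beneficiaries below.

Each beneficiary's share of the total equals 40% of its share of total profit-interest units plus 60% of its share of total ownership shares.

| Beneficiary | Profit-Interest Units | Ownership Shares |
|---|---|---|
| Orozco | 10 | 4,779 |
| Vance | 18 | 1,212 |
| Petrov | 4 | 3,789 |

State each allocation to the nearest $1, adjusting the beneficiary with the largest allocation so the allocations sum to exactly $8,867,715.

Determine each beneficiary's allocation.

Totals — profit-interest units 32, ownership shares 9,780.
Composite weights (40% profit-interest units + 60% ownership shares): Orozco 0.4182; Vance 0.2994; Petrov 0.2825.
Raw shares: Orozco 3,708,391.37; Vance 2,654,602.17; Petrov 2,504,721.46.
At nearest $1: Orozco $3,708,391; Vance $2,654,602; Petrov $2,504,721. Sum = $8,867,714.
Difference $8,867,715 − $8,867,714 = +$1 applied to largest allocation (Orozco): Orozco becomes $3,708,392.

Orozco: $3,708,392 | Vance: $2,654,602 | Petrov: $2,504,721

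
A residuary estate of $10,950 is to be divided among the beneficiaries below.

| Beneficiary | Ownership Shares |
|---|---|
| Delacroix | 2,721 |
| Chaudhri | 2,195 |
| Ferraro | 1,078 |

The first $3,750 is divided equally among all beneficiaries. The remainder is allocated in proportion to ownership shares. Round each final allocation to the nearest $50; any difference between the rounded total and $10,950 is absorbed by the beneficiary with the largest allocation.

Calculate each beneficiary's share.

First tranche $3,750 split equally: $1,250 each.
Remainder $7,200 by ownership shares (total 5,994): Delacroix 3,268.47 → $3,250; Chaudhri 2,636.64 → $2,650; Ferraro 1,294.89 → $1,300.
Totals: Delacroix $1,250 + $3,250 = $4,500; Chaudhri $1,250 + $2,650 = $3,900; Ferraro $1,250 + $1,300 = $2,550.

Delacroix: $4,500; Chaudhri: $3,900; Ferraro: $2,550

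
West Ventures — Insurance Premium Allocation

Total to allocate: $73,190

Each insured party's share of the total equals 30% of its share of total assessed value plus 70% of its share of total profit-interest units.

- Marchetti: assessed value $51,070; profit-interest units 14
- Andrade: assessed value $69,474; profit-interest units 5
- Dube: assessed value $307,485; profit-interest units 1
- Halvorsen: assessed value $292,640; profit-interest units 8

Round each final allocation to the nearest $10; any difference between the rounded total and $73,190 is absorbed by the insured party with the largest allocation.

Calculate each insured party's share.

Totals — assessed value 720,669, profit-interest units 28.
Combined weights (30% assessed value + 70% profit-interest units): Marchetti 0.3713; Andrade 0.1539; Dube 0.1530; Halvorsen 0.3218.
Unrounded shares: Marchetti 27,172.48; Andrade 11,265.45; Dube 11,198.06; Halvorsen 23,554.02.
At nearest $10: Marchetti $27,170; Andrade $11,270; Dube $11,200; Halvorsen $23,550. Sum = $73,190.
No rounding difference to absorb.

Marchetti: $27,170 · Andrade: $11,270 · Dube: $11,200 · Halvorsen: $23,550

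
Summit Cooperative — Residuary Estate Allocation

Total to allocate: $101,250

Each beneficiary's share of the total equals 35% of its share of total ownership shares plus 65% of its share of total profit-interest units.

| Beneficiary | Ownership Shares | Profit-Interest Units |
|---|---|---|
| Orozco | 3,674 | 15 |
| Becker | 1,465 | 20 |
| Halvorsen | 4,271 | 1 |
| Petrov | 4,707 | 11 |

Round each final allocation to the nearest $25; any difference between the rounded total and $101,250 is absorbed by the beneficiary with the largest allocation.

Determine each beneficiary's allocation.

Orozco: $30,225; Becker: $31,675; Halvorsen: $12,125; Petrov: $27,225

Totals — ownership shares 14,117, profit-interest units 47.
Composite weights (35% ownership shares + 65% profit-interest units): Orozco 0.2985; Becker 0.3129; Halvorsen 0.1197; Petrov 0.2688.
Raw shares: Orozco 30,226.73; Becker 31,682.87; Halvorsen 12,121.63; Petrov 27,218.77.
After rounding ($25): Orozco $30,225; Becker $31,675; Halvorsen $12,125; Petrov $27,225. Sum = $101,250.
No rounding difference to absorb.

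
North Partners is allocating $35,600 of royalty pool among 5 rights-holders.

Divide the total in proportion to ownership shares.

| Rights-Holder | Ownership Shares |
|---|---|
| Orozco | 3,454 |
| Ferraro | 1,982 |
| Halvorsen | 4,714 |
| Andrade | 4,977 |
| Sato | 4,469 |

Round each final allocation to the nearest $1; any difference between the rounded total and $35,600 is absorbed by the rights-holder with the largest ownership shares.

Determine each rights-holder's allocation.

Orozco: $6,275; Ferraro: $3,601; Halvorsen: $8,564; Andrade: $9,041; Sato: $8,119

Combined ownership shares = 3,454 + 1,982 + 4,714 + 4,977 + 4,469 = 19,596.
Proportional shares: Orozco 6,274.87; Ferraro 3,600.69; Halvorsen 8,563.91; Andrade 9,041.70; Sato 8,118.82.
At nearest $1: Orozco $6,275; Ferraro $3,601; Halvorsen $8,564; Andrade $9,042; Sato $8,119. Sum = $35,601.
Difference $35,600 − $35,601 = −$1 applied to largest ownership shares (Andrade): Andrade becomes $9,041.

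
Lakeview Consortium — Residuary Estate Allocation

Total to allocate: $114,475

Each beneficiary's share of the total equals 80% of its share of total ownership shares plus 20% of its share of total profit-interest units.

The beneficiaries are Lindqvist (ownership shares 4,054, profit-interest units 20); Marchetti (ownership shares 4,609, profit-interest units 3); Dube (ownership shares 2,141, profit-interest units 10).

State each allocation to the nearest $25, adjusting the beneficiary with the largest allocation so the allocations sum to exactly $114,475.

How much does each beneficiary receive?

Lindqvist: $48,250; Marchetti: $41,150; Dube: $25,075

Totals — ownership shares 10,804, profit-interest units 33.
Combined weights (80% ownership shares + 20% profit-interest units): Lindqvist 0.4214; Marchetti 0.3595; Dube 0.2191.
Unrounded shares: Lindqvist 48,239.45; Marchetti 41,149.51; Dube 25,086.04.
At nearest $25: Lindqvist $48,250; Marchetti $41,150; Dube $25,075. Sum = $114,475.
Sum already equals the total — no adjustment.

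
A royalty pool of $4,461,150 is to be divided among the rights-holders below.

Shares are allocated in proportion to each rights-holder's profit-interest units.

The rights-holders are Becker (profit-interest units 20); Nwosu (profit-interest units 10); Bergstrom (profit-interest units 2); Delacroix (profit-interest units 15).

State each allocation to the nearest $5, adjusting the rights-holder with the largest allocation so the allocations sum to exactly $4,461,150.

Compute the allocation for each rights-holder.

Becker: $1,898,365 · Nwosu: $949,180 · Bergstrom: $189,835 · Delacroix: $1,423,770

Sum of profit-interest units: 47.
Proportional shares: Becker 20/47 × $4,461,150 = 1,898,361.70; Nwosu 10/47 × $4,461,150 = 949,180.85; Bergstrom 2/47 × $4,461,150 = 189,836.17; Delacroix 15/47 × $4,461,150 = 1,423,771.28.
After rounding ($5): Becker $1,898,360; Nwosu $949,180; Bergstrom $189,835; Delacroix $1,423,770. Sum = $4,461,145.
Difference $4,461,150 − $4,461,145 = +$5 applied to largest allocation (Becker): Becker becomes $1,898,365.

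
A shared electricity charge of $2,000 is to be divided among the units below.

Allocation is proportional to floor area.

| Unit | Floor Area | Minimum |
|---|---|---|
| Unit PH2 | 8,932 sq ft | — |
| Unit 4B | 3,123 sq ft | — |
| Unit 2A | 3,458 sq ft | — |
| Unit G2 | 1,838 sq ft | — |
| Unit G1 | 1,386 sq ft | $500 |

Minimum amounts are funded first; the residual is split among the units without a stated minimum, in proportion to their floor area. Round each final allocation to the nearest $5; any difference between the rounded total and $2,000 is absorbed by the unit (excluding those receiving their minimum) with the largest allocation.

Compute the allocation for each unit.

Guaranteed amounts: Unit G1 $500. Remaining pool $1,500.
Remaining pool split over remaining floor area 17,351: Unit PH2 772.17 → $770; Unit 4B 269.98 → $270; Unit 2A 298.95 → $300; Unit G2 158.90 → $160.

Unit PH2: $770; Unit 4B: $270; Unit 2A: $300; Unit G2: $160; Unit G1: $500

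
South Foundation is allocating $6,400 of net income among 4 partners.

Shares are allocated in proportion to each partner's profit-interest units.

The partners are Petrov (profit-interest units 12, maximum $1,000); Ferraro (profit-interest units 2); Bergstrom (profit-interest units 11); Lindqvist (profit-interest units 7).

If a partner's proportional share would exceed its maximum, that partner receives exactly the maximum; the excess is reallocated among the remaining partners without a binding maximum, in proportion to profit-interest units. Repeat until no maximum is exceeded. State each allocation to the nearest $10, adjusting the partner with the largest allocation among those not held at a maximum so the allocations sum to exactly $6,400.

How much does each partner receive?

Sum of profit-interest units: 32.
Pro-rata shares before constraints: Petrov 2,400.00; Ferraro 400.00; Bergstrom 2,200.00; Lindqvist 1,400.00.
Cap binds for Petrov ($1,000); residual $5,400 reallocated over remaining profit-interest units 20.
Remaining shares: Ferraro 540.00 → $540; Bergstrom 2,970.00 → $2,970; Lindqvist 1,890.00 → $1,890.

Petrov: $1,000 · Ferraro: $540 · Bergstrom: $2,970 · Lindqvist: $1,890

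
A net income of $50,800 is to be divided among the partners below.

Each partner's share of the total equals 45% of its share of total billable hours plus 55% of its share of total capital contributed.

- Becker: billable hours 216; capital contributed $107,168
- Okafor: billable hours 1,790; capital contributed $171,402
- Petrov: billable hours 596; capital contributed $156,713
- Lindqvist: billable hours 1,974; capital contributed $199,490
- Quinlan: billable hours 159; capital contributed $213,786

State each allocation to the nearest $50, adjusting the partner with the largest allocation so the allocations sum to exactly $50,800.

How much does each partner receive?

Becker: $4,550 · Okafor: $14,300 · Petrov: $8,050 · Lindqvist: $16,100 · Quinlan: $7,800

Billable hours total 4,735; capital contributed total 848,559.
Blended shares (45% billable hours + 55% capital contributed): Becker 0.0900; Okafor 0.2812; Petrov 0.1582; Lindqvist 0.3169; Quinlan 0.1537.
Proportional shares: Becker 4,571.48; Okafor 14,285.55; Petrov 8,037.41; Lindqvist 16,098.72; Quinlan 7,806.84.
After rounding ($50): Becker $4,550; Okafor $14,300; Petrov $8,050; Lindqvist $16,100; Quinlan $7,800. Sum = $50,800.
Sum already equals the total — no adjustment.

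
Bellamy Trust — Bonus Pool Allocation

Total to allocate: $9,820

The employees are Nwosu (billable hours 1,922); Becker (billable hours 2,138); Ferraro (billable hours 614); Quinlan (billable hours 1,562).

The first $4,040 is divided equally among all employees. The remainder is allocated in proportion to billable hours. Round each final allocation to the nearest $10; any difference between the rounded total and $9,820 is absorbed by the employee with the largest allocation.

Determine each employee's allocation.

First tranche $4,040 split equally: $1,010 each.
Remainder $5,780 by billable hours (total 6,236): Nwosu 1,781.46 → $1,780; Becker 1,981.66 → $1,980; Ferraro 569.10 → $570; Quinlan 1,447.78 → $1,450.
Totals: Nwosu $1,010 + $1,780 = $2,790; Becker $1,010 + $1,980 = $2,990; Ferraro $1,010 + $570 = $1,580; Quinlan $1,010 + $1,450 = $2,460.

Nwosu: $2,790; Becker: $2,990; Ferraro: $1,580; Quinlan: $2,460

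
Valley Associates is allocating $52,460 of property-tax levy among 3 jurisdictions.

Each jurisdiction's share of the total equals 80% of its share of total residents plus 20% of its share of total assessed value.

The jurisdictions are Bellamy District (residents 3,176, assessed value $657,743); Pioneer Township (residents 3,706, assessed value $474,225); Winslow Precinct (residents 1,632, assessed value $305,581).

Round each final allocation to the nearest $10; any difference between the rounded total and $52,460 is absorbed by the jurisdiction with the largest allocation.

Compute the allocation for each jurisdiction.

Totals — residents 8,514, assessed value 1,437,549.
Combined weights (80% residents + 20% assessed value): Bellamy District 0.3899; Pioneer Township 0.4142; Winslow Precinct 0.1959.
Raw shares: Bellamy District 20,455.99; Pioneer Township 21,729.11; Winslow Precinct 10,274.90.
After rounding ($10): Bellamy District $20,460; Pioneer Township $21,730; Winslow Precinct $10,270. Sum = $52,460.
Rounded total matches; no reconciliation needed.

Bellamy District: $20,460 | Pioneer Township: $21,730 | Winslow Precinct: $10,270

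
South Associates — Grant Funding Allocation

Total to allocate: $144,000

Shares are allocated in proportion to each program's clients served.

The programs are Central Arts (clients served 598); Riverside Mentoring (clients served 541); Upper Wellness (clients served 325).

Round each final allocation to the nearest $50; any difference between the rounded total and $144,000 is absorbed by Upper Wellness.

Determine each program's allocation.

Combined clients served = 1,464.
Raw shares: Central Arts 598/1,464 × $144,000 = 58,819.67; Riverside Mentoring 541/1,464 × $144,000 = 53,213.11; Upper Wellness 325/1,464 × $144,000 = 31,967.21.
At nearest $50: Central Arts $58,800; Riverside Mentoring $53,200; Upper Wellness $31,950. Sum = $143,950.
Difference $144,000 − $143,950 = +$50 applied to Upper Wellness: Upper Wellness becomes $32,000.

Central Arts: $58,800 | Riverside Mentoring: $53,200 | Upper Wellness: $32,000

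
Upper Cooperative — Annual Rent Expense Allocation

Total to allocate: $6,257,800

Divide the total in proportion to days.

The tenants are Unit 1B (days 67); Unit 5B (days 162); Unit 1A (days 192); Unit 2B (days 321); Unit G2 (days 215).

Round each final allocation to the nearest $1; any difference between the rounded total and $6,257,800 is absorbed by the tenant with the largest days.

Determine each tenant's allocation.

Days total: 67 + 162 + 192 + 321 + 215 = 957.
Raw shares: Unit 1B 438,111.39; Unit 5B 1,059,314.11; Unit 1A 1,255,483.39; Unit 2B 2,099,011.29; Unit G2 1,405,879.83.
At nearest $1: Unit 1B $438,111; Unit 5B $1,059,314; Unit 1A $1,255,483; Unit 2B $2,099,011; Unit G2 $1,405,880. Sum = $6,257,799.
Difference $6,257,800 − $6,257,799 = +$1 applied to largest days (Unit 2B): Unit 2B becomes $2,099,012.

Unit 1B: $438,111 · Unit 5B: $1,059,314 · Unit 1A: $1,255,483 · Unit 2B: $2,099,012 · Unit G2: $1,405,880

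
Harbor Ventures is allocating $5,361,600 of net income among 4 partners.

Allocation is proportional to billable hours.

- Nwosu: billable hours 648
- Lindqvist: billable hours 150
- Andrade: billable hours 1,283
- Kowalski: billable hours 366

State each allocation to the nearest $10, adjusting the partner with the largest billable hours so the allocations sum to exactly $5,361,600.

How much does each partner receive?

Nwosu: $1,419,830 | Lindqvist: $328,660 | Andrade: $2,811,170 | Kowalski: $801,940

Total billable hours = 648 + 150 + 1,283 + 366 = 2,447.
Proportional shares: Nwosu 1,419,827.05; Lindqvist 328,663.67; Andrade 2,811,169.92; Kowalski 801,939.35.
After rounding ($10): Nwosu $1,419,830; Lindqvist $328,660; Andrade $2,811,170; Kowalski $801,940. Sum = $5,361,600.
Sum already equals the total — no adjustment.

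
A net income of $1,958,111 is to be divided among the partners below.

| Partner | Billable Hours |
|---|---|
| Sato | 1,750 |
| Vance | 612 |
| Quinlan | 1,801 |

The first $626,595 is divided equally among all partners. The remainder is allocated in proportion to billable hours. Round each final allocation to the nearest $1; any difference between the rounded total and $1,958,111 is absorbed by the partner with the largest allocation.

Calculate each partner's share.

Sato: $768,594 | Vance: $404,610 | Quinlan: $784,907

Equal tier: $626,595 ÷ 3 = $208,865 apiece.
Remainder $1,331,516 by billable hours (total 4,163): Sato 559,729.28 → $559,729; Vance 195,745.33 → $195,745; Quinlan 576,041.39 → $576,041.
Rounding difference +$1 on remainder applied to Quinlan.
Totals: Sato $208,865 + $559,729 = $768,594; Vance $208,865 + $195,745 = $404,610; Quinlan $208,865 + $576,042 = $784,907.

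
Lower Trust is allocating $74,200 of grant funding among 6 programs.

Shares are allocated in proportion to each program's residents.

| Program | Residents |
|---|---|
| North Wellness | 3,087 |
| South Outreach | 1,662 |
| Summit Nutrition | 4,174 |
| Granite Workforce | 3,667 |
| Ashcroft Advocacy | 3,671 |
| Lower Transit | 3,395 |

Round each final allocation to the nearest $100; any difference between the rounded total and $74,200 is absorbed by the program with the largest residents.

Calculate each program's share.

North Wellness: $11,700 · South Outreach: $6,300 · Summit Nutrition: $15,700 · Granite Workforce: $13,800 · Ashcroft Advocacy: $13,900 · Lower Transit: $12,800

Sum of residents: 19,656.
Unrounded shares: North Wellness 3,087/19,656 × $74,200 = 11,653.21; South Outreach 1,662/19,656 × $74,200 = 6,273.93; Summit Nutrition 4,174/19,656 × $74,200 = 15,756.55; Granite Workforce 3,667/19,656 × $74,200 = 13,842.66; Ashcroft Advocacy 3,671/19,656 × $74,200 = 13,857.76; Lower Transit 3,395/19,656 × $74,200 = 12,815.88.
At nearest $100: North Wellness $11,700; South Outreach $6,300; Summit Nutrition $15,800; Granite Workforce $13,800; Ashcroft Advocacy $13,900; Lower Transit $12,800. Sum = $74,300.
Difference $74,200 − $74,300 = −$100 applied to largest residents (Summit Nutrition): Summit Nutrition becomes $15,700.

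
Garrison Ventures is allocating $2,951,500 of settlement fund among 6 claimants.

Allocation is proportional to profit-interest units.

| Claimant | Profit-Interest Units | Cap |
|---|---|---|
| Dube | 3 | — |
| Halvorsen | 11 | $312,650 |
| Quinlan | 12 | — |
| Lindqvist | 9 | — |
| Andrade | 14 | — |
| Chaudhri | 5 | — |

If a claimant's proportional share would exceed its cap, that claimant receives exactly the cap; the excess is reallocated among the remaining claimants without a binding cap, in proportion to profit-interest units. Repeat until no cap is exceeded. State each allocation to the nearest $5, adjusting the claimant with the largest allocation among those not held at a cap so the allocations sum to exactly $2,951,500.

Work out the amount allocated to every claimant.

Dube: $184,105 | Halvorsen: $312,650 | Quinlan: $736,425 | Lindqvist: $552,315 | Andrade: $859,160 | Chaudhri: $306,845

Profit-interest units total: 54.
Unconstrained shares: Dube 163,972.22; Halvorsen 601,231.48; Quinlan 655,888.89; Lindqvist 491,916.67; Andrade 765,203.70; Chaudhri 273,287.04.
Capped: Halvorsen ($312,650); remaining pool $2,638,850 reallocated over remaining profit-interest units 43.
Remaining shares: Dube 184,105.81 → $184,105; Quinlan 736,423.26 → $736,425; Lindqvist 552,317.44 → $552,315; Andrade 859,160.47 → $859,160; Chaudhri 306,843.02 → $306,845.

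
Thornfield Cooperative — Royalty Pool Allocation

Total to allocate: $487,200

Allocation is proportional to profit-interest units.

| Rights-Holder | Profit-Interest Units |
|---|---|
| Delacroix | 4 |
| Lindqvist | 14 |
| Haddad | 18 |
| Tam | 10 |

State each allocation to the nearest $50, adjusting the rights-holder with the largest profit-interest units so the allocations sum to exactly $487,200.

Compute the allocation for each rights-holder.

Combined profit-interest units = 4 + 14 + 18 + 10 = 46.
Pro-rata amounts: Delacroix 42,365.22; Lindqvist 148,278.26; Haddad 190,643.48; Tam 105,913.04.
At nearest $50: Delacroix $42,350; Lindqvist $148,300; Haddad $190,650; Tam $105,900. Sum = $487,200.
Sum already equals the total — no adjustment.

Delacroix: $42,350 | Lindqvist: $148,300 | Haddad: $190,650 | Tam: $105,900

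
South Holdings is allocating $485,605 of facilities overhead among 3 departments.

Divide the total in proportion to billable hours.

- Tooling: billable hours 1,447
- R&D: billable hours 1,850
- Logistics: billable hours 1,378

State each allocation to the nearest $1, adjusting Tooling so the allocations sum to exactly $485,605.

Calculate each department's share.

Total billable hours = 4,675.
Proportional shares: Tooling 1,447/4,675 × $485,605 = 150,303.84; R&D 1,850/4,675 × $485,605 = 192,164.55; Logistics 1,378/4,675 × $485,605 = 143,136.62.
At nearest $1: Tooling $150,304; R&D $192,165; Logistics $143,137. Sum = $485,606.
Difference $485,605 − $485,606 = −$1 applied to Tooling: Tooling becomes $150,303.

Tooling: $150,303 · R&D: $192,165 · Logistics: $143,137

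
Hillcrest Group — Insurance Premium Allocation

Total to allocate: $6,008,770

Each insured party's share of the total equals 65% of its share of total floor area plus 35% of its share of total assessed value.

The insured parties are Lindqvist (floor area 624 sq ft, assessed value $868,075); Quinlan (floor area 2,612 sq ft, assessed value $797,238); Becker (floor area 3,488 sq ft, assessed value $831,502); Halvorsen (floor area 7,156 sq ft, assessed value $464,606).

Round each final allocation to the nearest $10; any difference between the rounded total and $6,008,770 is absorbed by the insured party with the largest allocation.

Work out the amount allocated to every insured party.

Floor area total 13,880; assessed value total 2,961,421.
Combined weights (65% floor area + 35% assessed value): Lindqvist 0.1318; Quinlan 0.2165; Becker 0.2616; Halvorsen 0.3900.
Raw shares: Lindqvist 792,055.95; Quinlan 1,301,155.03; Becker 1,571,985.90; Halvorsen 2,343,573.12.
Rounded to nearest $10: Lindqvist $792,060; Quinlan $1,301,160; Becker $1,571,990; Halvorsen $2,343,570. Sum = $6,008,780.
Difference $6,008,770 − $6,008,780 = −$10 applied to largest allocation (Halvorsen): Halvorsen becomes $2,343,560.

Lindqvist: $792,060 | Quinlan: $1,301,160 | Becker: $1,571,990 | Halvorsen: $2,343,560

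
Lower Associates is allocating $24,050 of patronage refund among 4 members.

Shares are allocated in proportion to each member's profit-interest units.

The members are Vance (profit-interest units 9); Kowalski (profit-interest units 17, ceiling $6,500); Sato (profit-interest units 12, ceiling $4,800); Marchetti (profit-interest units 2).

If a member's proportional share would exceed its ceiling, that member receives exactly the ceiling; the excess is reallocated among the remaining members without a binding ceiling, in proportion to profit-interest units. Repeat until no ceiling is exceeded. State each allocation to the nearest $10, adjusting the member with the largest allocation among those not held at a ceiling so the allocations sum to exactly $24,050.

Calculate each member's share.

Combined profit-interest units = 40.
Pro-rata shares before constraints: Vance 5,411.25; Kowalski 10,221.25; Sato 7,215.00; Marchetti 1,202.50.
Cap binds for Kowalski ($6,500), Sato ($4,800); remaining pool $12,750 reallocated over remaining profit-interest units 11.
Redistributed shares: Vance 10,431.82 → $10,430; Marchetti 2,318.18 → $2,320.

Vance: $10,430 | Kowalski: $6,500 | Sato: $4,800 | Marchetti: $2,320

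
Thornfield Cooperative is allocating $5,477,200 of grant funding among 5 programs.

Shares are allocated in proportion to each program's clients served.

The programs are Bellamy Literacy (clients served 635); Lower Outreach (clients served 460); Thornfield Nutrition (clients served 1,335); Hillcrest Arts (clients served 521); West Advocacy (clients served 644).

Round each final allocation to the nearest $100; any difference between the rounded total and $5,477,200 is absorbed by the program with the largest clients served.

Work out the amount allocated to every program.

Bellamy Literacy: $967,500 · Lower Outreach: $700,800 · Thornfield Nutrition: $2,033,900 · Hillcrest Arts: $793,800 · West Advocacy: $981,200

Sum of clients served: 3,595.
Unrounded shares: Bellamy Literacy 635/3,595 × $5,477,200 = 967,460.92; Lower Outreach 460/3,595 × $5,477,200 = 700,837.83; Thornfield Nutrition 1,335/3,595 × $5,477,200 = 2,033,953.27; Hillcrest Arts 521/3,595 × $5,477,200 = 793,775.02; West Advocacy 644/3,595 × $5,477,200 = 981,172.96.
Rounded to nearest $100: Bellamy Literacy $967,500; Lower Outreach $700,800; Thornfield Nutrition $2,034,000; Hillcrest Arts $793,800; West Advocacy $981,200. Sum = $5,477,300.
Difference $5,477,200 − $5,477,300 = −$100 applied to largest clients served (Thornfield Nutrition): Thornfield Nutrition becomes $2,033,900.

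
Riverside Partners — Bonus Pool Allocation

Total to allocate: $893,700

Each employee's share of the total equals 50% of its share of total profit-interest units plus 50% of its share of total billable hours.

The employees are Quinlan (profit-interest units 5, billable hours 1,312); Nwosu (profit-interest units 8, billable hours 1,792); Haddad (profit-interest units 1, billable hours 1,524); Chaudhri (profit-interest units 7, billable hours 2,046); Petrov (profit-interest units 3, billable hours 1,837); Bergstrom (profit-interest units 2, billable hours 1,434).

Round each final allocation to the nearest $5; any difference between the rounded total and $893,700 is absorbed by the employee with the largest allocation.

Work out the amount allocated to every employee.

Profit-interest units total 26; billable hours total 9,945.
Blended shares (50% profit-interest units + 50% billable hours): Quinlan 0.1621; Nwosu 0.2439; Haddad 0.0959; Chaudhri 0.2375; Petrov 0.1501; Bergstrom 0.1106.
Proportional shares: Quinlan 144,883.64; Nwosu 218,010.68; Haddad 85,663.10; Chaudhri 212,236.90; Petrov 134,099.93; Bergstrom 98,805.75.
After rounding ($5): Quinlan $144,885; Nwosu $218,010; Haddad $85,665; Chaudhri $212,235; Petrov $134,100; Bergstrom $98,805. Sum = $893,700.
Sum already equals the total — no adjustment.

Quinlan: $144,885 · Nwosu: $218,010 · Haddad: $85,665 · Chaudhri: $212,235 · Petrov: $134,100 · Bergstrom: $98,805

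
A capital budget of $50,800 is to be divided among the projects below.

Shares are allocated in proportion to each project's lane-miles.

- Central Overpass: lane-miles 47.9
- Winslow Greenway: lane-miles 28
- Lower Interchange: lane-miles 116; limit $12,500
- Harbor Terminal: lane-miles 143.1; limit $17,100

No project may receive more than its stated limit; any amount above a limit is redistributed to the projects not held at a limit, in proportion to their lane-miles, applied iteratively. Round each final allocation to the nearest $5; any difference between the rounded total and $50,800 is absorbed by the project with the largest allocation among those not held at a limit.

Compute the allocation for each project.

Central Overpass: $13,380; Winslow Greenway: $7,820; Lower Interchange: $12,500; Harbor Terminal: $17,100

Total lane-miles = 335.
Proportional shares (ignoring caps): Central Overpass 7,263.64; Winslow Greenway 4,245.97; Lower Interchange 17,590.45; Harbor Terminal 21,699.94.
Capped: Lower Interchange ($12,500), Harbor Terminal ($17,100); balance $21,200 reallocated over remaining lane-miles 75.9.
Redistributed shares: Central Overpass 13,379.18 → $13,380; Winslow Greenway 7,820.82 → $7,820.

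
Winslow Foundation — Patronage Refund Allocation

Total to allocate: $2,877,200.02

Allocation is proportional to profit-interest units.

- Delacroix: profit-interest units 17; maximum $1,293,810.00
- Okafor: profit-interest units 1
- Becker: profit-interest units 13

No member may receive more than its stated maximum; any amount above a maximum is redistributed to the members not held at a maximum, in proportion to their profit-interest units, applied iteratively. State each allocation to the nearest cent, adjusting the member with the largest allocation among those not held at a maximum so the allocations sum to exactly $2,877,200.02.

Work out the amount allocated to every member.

Total profit-interest units = 31.
Unconstrained shares: Delacroix 1,577,819.3658; Okafor 92,812.9039; Becker 1,206,567.7503.
Cap binds for Delacroix ($1,293,810.00); remaining pool $1,583,390.02 reallocated over remaining profit-interest units 14.
Shares after redistribution: Okafor 113,099.2871 → $113,099.29; Becker 1,470,290.7329 → $1,470,290.73.

Delacroix: $1,293,810.00; Okafor: $113,099.29; Becker: $1,470,290.73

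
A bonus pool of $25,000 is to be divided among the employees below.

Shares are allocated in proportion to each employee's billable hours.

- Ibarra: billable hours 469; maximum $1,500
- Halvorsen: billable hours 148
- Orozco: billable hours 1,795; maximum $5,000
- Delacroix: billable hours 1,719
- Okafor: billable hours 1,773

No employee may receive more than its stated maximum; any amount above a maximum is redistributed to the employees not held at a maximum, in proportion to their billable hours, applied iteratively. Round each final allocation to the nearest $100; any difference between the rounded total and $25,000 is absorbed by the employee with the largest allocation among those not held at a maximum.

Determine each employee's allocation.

Total billable hours = 5,904.
Pro-rata shares before constraints: Ibarra 1,985.94; Halvorsen 626.69; Orozco 7,600.78; Delacroix 7,278.96; Okafor 7,507.62.
Capped: Ibarra ($1,500), Orozco ($5,000); remaining pool $18,500 reallocated over remaining billable hours 3,640.
Shares after redistribution: Halvorsen 752.20 → $800; Delacroix 8,736.68 → $8,700; Okafor 9,011.13 → $9,000.

Ibarra: $1,500 | Halvorsen: $800 | Orozco: $5,000 | Delacroix: $8,700 | Okafor: $9,000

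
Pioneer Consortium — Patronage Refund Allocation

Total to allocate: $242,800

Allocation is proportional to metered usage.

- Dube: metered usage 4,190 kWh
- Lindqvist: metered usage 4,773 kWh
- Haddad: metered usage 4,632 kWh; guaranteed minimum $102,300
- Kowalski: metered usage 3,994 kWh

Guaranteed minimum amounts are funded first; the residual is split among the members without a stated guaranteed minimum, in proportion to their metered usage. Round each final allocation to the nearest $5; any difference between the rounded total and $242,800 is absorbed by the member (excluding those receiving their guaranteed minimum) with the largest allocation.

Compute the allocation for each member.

Fund the minimums — Haddad $102,300. Balance $140,500.
Balance split over remaining metered usage 12,957: Dube 45,434.51 → $45,435; Lindqvist 51,756.31 → $51,755; Kowalski 43,309.18 → $43,310.

Dube: $45,435 | Lindqvist: $51,755 | Haddad: $102,300 | Kowalski: $43,310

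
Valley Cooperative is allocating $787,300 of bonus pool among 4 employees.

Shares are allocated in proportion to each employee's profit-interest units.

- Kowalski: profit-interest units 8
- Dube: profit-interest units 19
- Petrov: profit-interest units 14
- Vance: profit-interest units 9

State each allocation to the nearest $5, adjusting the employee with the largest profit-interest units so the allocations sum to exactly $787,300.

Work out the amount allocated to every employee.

Combined profit-interest units = 50.
Raw shares: Kowalski 8/50 × $787,300 = 125,968.00; Dube 19/50 × $787,300 = 299,174.00; Petrov 14/50 × $787,300 = 220,444.00; Vance 9/50 × $787,300 = 141,714.00.
After rounding ($5): Kowalski $125,970; Dube $299,175; Petrov $220,445; Vance $141,715. Sum = $787,305.
Difference $787,300 − $787,305 = −$5 applied to largest profit-interest units (Dube): Dube becomes $299,170.

Kowalski: $125,970 · Dube: $299,170 · Petrov: $220,445 · Vance: $141,715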